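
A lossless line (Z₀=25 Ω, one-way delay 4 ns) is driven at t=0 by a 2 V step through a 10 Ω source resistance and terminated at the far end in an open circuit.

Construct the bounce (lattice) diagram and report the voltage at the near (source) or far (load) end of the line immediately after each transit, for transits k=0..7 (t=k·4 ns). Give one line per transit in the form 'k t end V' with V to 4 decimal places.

0 0 source 1.4286
1 4 load 2.8571
2 8 source 2.2449
3 12 load 1.6327
4 16 source 1.8950
5 20 load 2.1574
6 24 source 2.0450
7 28 load 1.9325

Γ_L=1.000000, Γ_S=-0.428571; launch V₁=2·25/35=1.428571
k=0 src: V=1.4286
k=1 load: inc=1.428571, refl=1.428571·1.000000=1.4286; V=0.000000+1.428571+1.428571=2.8571
k=2 src: inc=1.428571, refl=1.428571·-0.428571=-0.6122; V=1.428571+1.428571+-0.612245=2.2449
k=3 load: inc=-0.612245, refl=-0.612245·1.000000=-0.6122; V=2.857143+-0.612245+-0.612245=1.6327
k=4 src: inc=-0.612245, refl=-0.612245·-0.428571=0.2624; V=2.244898+-0.612245+0.262391=1.8950
k=5 load: inc=0.262391, refl=0.262391·1.000000=0.2624; V=1.632653+0.262391+0.262391=2.1574
k=6 src: inc=0.262391, refl=0.262391·-0.428571=-0.1125; V=1.895044+0.262391+-0.112453=2.0450
k=7 load: inc=-0.112453, refl=-0.112453·1.000000=-0.1125; V=2.157434+-0.112453+-0.112453=1.9325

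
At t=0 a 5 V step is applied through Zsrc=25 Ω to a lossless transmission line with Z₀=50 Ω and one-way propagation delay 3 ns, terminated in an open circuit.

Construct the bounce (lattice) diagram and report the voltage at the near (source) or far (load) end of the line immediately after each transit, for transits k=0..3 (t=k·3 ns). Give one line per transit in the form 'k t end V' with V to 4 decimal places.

0 0 source 3.3333
1 3 load 6.6667
2 6 source 5.5556
3 9 load 4.4444

Γ_L=1.000000, Γ_S=-0.333333; launch V₁=5·50/75=3.333333
k=0 src: V=3.3333
k=1 load: inc=3.333333, refl=3.333333·1.000000=3.3333; V=0.000000+3.333333+3.333333=6.6667
k=2 src: inc=3.333333, refl=3.333333·-0.333333=-1.1111; V=3.333333+3.333333+-1.111111=5.5556
k=3 load: inc=-1.111111, refl=-1.111111·1.000000=-1.1111; V=6.666667+-1.111111+-1.111111=4.4444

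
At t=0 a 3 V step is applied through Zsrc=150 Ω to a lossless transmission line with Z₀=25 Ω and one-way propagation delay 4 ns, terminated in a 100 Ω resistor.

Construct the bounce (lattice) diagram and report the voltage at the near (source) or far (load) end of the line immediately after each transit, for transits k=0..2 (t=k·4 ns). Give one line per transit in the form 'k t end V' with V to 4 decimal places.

0 0 source 0.4286
1 4 load 0.6857
2 8 source 0.8694

Γ_L=0.600000, Γ_S=0.714286; launch V₁=3·25/175=0.428571
k=0 src: V=0.4286
k=1 load: inc=0.428571, refl=0.428571·0.600000=0.2571; V=0.000000+0.428571+0.257143=0.6857
k=2 src: inc=0.257143, refl=0.257143·0.714286=0.1837; V=0.428571+0.257143+0.183673=0.8694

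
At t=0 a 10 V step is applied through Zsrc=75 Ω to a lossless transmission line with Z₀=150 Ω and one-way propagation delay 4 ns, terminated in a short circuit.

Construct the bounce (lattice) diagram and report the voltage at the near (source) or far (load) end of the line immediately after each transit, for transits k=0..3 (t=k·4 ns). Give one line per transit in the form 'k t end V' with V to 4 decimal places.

0 0 source 6.6667
1 4 load 0.0000
2 8 source 2.2222
3 12 load 0.0000

Γ_L=-1.000000, Γ_S=-0.333333; launch V₁=10·150/225=6.666667
k=0 src: V=6.6667
k=1 load: inc=6.666667, refl=6.666667·-1.000000=-6.6667; V=0.000000+6.666667+-6.666667=0.0000
k=2 src: inc=-6.666667, refl=-6.666667·-0.333333=2.2222; V=6.666667+-6.666667+2.222222=2.2222
k=3 load: inc=2.222222, refl=2.222222·-1.000000=-2.2222; V=0.000000+2.222222+-2.222222=0.0000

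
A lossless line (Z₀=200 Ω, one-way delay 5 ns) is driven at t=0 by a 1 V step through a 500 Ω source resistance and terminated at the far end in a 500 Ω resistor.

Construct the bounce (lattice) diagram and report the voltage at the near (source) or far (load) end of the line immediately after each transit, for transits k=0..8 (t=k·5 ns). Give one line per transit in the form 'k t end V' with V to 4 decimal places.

Γ_L=0.428571, Γ_S=0.428571; launch V₁=1·200/700=0.285714
k=0 src: V=0.2857
k=1 load: inc=0.285714, refl=0.285714·0.428571=0.1224; V=0.000000+0.285714+0.122449=0.4082
k=2 src: inc=0.122449, refl=0.122449·0.428571=0.0525; V=0.285714+0.122449+0.052478=0.4606
k=3 load: inc=0.052478, refl=0.052478·0.428571=0.0225; V=0.408163+0.052478+0.022491=0.4831
k=4 src: inc=0.022491, refl=0.022491·0.428571=0.0096; V=0.460641+0.022491+0.009639=0.4928
k=5 load: inc=0.009639, refl=0.009639·0.428571=0.0041; V=0.483132+0.009639+0.004131=0.4969
k=6 src: inc=0.004131, refl=0.004131·0.428571=0.0018; V=0.492771+0.004131+0.001770=0.4987
k=7 load: inc=0.001770, refl=0.001770·0.428571=0.0008; V=0.496902+0.001770+0.000759=0.4994
k=8 src: inc=0.000759, refl=0.000759·0.428571=0.0003; V=0.498672+0.000759+0.000325=0.4998

0 0 source 0.2857
1 5 load 0.4082
2 10 source 0.4606
3 15 load 0.4831
4 20 source 0.4928
5 25 load 0.4969
6 30 source 0.4987
7 35 load 0.4994
8 40 source 0.4998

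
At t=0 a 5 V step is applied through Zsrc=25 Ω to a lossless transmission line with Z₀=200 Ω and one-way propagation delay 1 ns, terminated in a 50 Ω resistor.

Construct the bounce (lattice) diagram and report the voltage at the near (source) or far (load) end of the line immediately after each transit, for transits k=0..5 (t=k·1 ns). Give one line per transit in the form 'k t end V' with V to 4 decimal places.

0 0 source 4.4444
1 1 load 1.7778
2 2 source 3.8519
3 3 load 2.6074
4 4 source 3.5753
5 5 load 2.9946

Γ_L=-0.600000, Γ_S=-0.777778; launch V₁=5·200/225=4.444444
k=0 src: V=4.4444
k=1 load: inc=4.444444, refl=4.444444·-0.600000=-2.6667; V=0.000000+4.444444+-2.666667=1.7778
k=2 src: inc=-2.666667, refl=-2.666667·-0.777778=2.0741; V=4.444444+-2.666667+2.074074=3.8519
k=3 load: inc=2.074074, refl=2.074074·-0.600000=-1.2444; V=1.777778+2.074074+-1.244444=2.6074
k=4 src: inc=-1.244444, refl=-1.244444·-0.777778=0.9679; V=3.851852+-1.244444+0.967901=3.5753
k=5 load: inc=0.967901, refl=0.967901·-0.600000=-0.5807; V=2.607407+0.967901+-0.580741=2.9946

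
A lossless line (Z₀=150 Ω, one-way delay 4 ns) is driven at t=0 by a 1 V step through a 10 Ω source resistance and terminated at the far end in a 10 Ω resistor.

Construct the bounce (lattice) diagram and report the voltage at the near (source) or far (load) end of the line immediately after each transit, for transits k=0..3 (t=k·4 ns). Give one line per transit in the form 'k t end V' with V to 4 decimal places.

Γ_L=-0.875000, Γ_S=-0.875000; launch V₁=1·150/160=0.937500
k=0 src: V=0.9375
k=1 load: inc=0.937500, refl=0.937500·-0.875000=-0.8203; V=0.000000+0.937500+-0.820312=0.1172
k=2 src: inc=-0.820312, refl=-0.820312·-0.875000=0.7178; V=0.937500+-0.820312+0.717773=0.8350
k=3 load: inc=0.717773, refl=0.717773·-0.875000=-0.6281; V=0.117188+0.717773+-0.628052=0.2069

0 0 source 0.9375
1 4 load 0.1172
2 8 source 0.8350
3 12 load 0.2069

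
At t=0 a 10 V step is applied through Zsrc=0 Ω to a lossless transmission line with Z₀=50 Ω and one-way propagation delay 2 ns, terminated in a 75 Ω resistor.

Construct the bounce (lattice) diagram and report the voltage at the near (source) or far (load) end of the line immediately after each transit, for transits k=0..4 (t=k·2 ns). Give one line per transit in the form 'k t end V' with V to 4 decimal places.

0 0 source 10.0000
1 2 load 12.0000
2 4 source 10.0000
3 6 load 9.6000
4 8 source 10.0000

Γ_L=0.200000, Γ_S=-1.000000; launch V₁=10·50/50=10.000000
k=0 src: V=10.0000
k=1 load: inc=10.000000, refl=10.000000·0.200000=2.0000; V=0.000000+10.000000+2.000000=12.0000
k=2 src: inc=2.000000, refl=2.000000·-1.000000=-2.0000; V=10.000000+2.000000+-2.000000=10.0000
k=3 load: inc=-2.000000, refl=-2.000000·0.200000=-0.4000; V=12.000000+-2.000000+-0.400000=9.6000
k=4 src: inc=-0.400000, refl=-0.400000·-1.000000=0.4000; V=10.000000+-0.400000+0.400000=10.0000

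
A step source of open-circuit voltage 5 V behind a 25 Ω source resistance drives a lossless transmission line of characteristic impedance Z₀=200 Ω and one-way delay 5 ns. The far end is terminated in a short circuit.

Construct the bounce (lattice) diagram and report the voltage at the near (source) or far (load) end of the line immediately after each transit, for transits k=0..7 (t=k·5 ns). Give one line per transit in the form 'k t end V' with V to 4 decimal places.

Γ_L=-1.000000, Γ_S=-0.777778; launch V₁=5·200/225=4.444444
k=0 src: V=4.4444
k=1 load: inc=4.444444, refl=4.444444·-1.000000=-4.4444; V=0.000000+4.444444+-4.444444=0.0000
k=2 src: inc=-4.444444, refl=-4.444444·-0.777778=3.4568; V=4.444444+-4.444444+3.456790=3.4568
k=3 load: inc=3.456790, refl=3.456790·-1.000000=-3.4568; V=0.000000+3.456790+-3.456790=0.0000
k=4 src: inc=-3.456790, refl=-3.456790·-0.777778=2.6886; V=3.456790+-3.456790+2.688615=2.6886
k=5 load: inc=2.688615, refl=2.688615·-1.000000=-2.6886; V=0.000000+2.688615+-2.688615=0.0000
k=6 src: inc=-2.688615, refl=-2.688615·-0.777778=2.0911; V=2.688615+-2.688615+2.091145=2.0911
k=7 load: inc=2.091145, refl=2.091145·-1.000000=-2.0911; V=0.000000+2.091145+-2.091145=0.0000

0 0 source 4.4444
1 5 load 0.0000
2 10 source 3.4568
3 15 load 0.0000
4 20 source 2.6886
5 25 load 0.0000
6 30 source 2.0911
7 35 load 0.0000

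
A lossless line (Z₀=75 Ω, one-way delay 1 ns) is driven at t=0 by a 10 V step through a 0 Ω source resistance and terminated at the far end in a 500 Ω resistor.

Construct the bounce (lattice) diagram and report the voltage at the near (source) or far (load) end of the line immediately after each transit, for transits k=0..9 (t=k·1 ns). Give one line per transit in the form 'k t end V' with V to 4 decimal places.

Γ_L=0.739130, Γ_S=-1.000000; launch V₁=10·75/75=10.000000
k=0 src: V=10.0000
k=1 load: inc=10.000000, refl=10.000000·0.739130=7.3913; V=0.000000+10.000000+7.391304=17.3913
k=2 src: inc=7.391304, refl=7.391304·-1.000000=-7.3913; V=10.000000+7.391304+-7.391304=10.0000
k=3 load: inc=-7.391304, refl=-7.391304·0.739130=-5.4631; V=17.391304+-7.391304+-5.463138=4.5369
k=4 src: inc=-5.463138, refl=-5.463138·-1.000000=5.4631; V=10.000000+-5.463138+5.463138=10.0000
k=5 load: inc=5.463138, refl=5.463138·0.739130=4.0380; V=4.536862+5.463138+4.037972=14.0380
k=6 src: inc=4.037972, refl=4.037972·-1.000000=-4.0380; V=10.000000+4.037972+-4.037972=10.0000
k=7 load: inc=-4.037972, refl=-4.037972·0.739130=-2.9846; V=14.037972+-4.037972+-2.984588=7.0154
k=8 src: inc=-2.984588, refl=-2.984588·-1.000000=2.9846; V=10.000000+-2.984588+2.984588=10.0000
k=9 load: inc=2.984588, refl=2.984588·0.739130=2.2060; V=7.015412+2.984588+2.206000=12.2060

0 0 source 10.0000
1 1 load 17.3913
2 2 source 10.0000
3 3 load 4.5369
4 4 source 10.0000
5 5 load 14.0380
6 6 source 10.0000
7 7 load 7.0154
8 8 source 10.0000
9 9 load 12.2060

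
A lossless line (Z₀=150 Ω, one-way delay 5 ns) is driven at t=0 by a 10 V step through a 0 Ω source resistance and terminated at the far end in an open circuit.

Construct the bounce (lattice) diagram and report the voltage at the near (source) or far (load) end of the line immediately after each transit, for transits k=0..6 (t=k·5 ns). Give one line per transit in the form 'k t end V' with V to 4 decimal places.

Γ_L=1.000000, Γ_S=-1.000000; launch V₁=10·150/150=10.000000
k=0 src: V=10.0000
k=1 load: inc=10.000000, refl=10.000000·1.000000=10.0000; V=0.000000+10.000000+10.000000=20.0000
k=2 src: inc=10.000000, refl=10.000000·-1.000000=-10.0000; V=10.000000+10.000000+-10.000000=10.0000
k=3 load: inc=-10.000000, refl=-10.000000·1.000000=-10.0000; V=20.000000+-10.000000+-10.000000=0.0000
k=4 src: inc=-10.000000, refl=-10.000000·-1.000000=10.0000; V=10.000000+-10.000000+10.000000=10.0000
k=5 load: inc=10.000000, refl=10.000000·1.000000=10.0000; V=0.000000+10.000000+10.000000=20.0000
k=6 src: inc=10.000000, refl=10.000000·-1.000000=-10.0000; V=10.000000+10.000000+-10.000000=10.0000

0 0 source 10.0000
1 5 load 20.0000
2 10 source 10.0000
3 15 load 0.0000
4 20 source 10.0000
5 25 load 20.0000
6 30 source 10.0000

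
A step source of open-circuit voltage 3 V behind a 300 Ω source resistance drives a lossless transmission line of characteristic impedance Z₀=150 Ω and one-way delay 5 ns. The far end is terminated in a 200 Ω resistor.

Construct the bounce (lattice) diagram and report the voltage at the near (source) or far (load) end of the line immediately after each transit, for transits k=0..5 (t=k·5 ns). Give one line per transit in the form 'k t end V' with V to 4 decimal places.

Γ_L=0.142857, Γ_S=0.333333; launch V₁=3·150/450=1.000000
k=0 src: V=1.0000
k=1 load: inc=1.000000, refl=1.000000·0.142857=0.1429; V=0.000000+1.000000+0.142857=1.1429
k=2 src: inc=0.142857, refl=0.142857·0.333333=0.0476; V=1.000000+0.142857+0.047619=1.1905
k=3 load: inc=0.047619, refl=0.047619·0.142857=0.0068; V=1.142857+0.047619+0.006803=1.1973
k=4 src: inc=0.006803, refl=0.006803·0.333333=0.0023; V=1.190476+0.006803+0.002268=1.1995
k=5 load: inc=0.002268, refl=0.002268·0.142857=0.0003; V=1.197279+0.002268+0.000324=1.1999

0 0 source 1.0000
1 5 load 1.1429
2 10 source 1.1905
3 15 load 1.1973
4 20 source 1.1995
5 25 load 1.1999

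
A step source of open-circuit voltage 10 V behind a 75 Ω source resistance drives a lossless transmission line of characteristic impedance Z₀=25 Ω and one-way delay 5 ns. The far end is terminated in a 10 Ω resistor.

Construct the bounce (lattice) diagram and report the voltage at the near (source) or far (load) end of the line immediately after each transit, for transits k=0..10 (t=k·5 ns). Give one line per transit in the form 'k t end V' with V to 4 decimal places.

0 0 source 2.5000
1 5 load 1.4286
2 10 source 0.8929
3 15 load 1.1224
4 20 source 1.2372
5 25 load 1.1880
6 30 source 1.1634
7 35 load 1.1740
8 40 source 1.1793
9 45 load 1.1770
10 50 source 1.1759

Γ_L=-0.428571, Γ_S=0.500000; launch V₁=10·25/100=2.500000
k=0 src: V=2.5000
k=1 load: inc=2.500000, refl=2.500000·-0.428571=-1.0714; V=0.000000+2.500000+-1.071429=1.4286
k=2 src: inc=-1.071429, refl=-1.071429·0.500000=-0.5357; V=2.500000+-1.071429+-0.535714=0.8929
k=3 load: inc=-0.535714, refl=-0.535714·-0.428571=0.2296; V=1.428571+-0.535714+0.229592=1.1224
k=4 src: inc=0.229592, refl=0.229592·0.500000=0.1148; V=0.892857+0.229592+0.114796=1.2372
k=5 load: inc=0.114796, refl=0.114796·-0.428571=-0.0492; V=1.122449+0.114796+-0.049198=1.1880
k=6 src: inc=-0.049198, refl=-0.049198·0.500000=-0.0246; V=1.237245+-0.049198+-0.024599=1.1634
k=7 load: inc=-0.024599, refl=-0.024599·-0.428571=0.0105; V=1.188047+-0.024599+0.010542=1.1740
k=8 src: inc=0.010542, refl=0.010542·0.500000=0.0053; V=1.163448+0.010542+0.005271=1.1793
k=9 load: inc=0.005271, refl=0.005271·-0.428571=-0.0023; V=1.173990+0.005271+-0.002259=1.1770
k=10 src: inc=-0.002259, refl=-0.002259·0.500000=-0.0011; V=1.179261+-0.002259+-0.001130=1.1759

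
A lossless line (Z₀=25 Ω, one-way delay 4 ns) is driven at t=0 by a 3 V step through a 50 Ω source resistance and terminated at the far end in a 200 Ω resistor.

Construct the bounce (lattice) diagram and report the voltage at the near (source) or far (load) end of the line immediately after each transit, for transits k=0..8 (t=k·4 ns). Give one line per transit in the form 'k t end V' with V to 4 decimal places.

0 0 source 1.0000
1 4 load 1.7778
2 8 source 2.0370
3 12 load 2.2387
4 16 source 2.3059
5 20 load 2.3582
6 24 source 2.3756
7 28 load 2.3892
8 32 source 2.3937

Γ_L=0.777778, Γ_S=0.333333; launch V₁=3·25/75=1.000000
k=0 src: V=1.0000
k=1 load: inc=1.000000, refl=1.000000·0.777778=0.7778; V=0.000000+1.000000+0.777778=1.7778
k=2 src: inc=0.777778, refl=0.777778·0.333333=0.2593; V=1.000000+0.777778+0.259259=2.0370
k=3 load: inc=0.259259, refl=0.259259·0.777778=0.2016; V=1.777778+0.259259+0.201646=2.2387
k=4 src: inc=0.201646, refl=0.201646·0.333333=0.0672; V=2.037037+0.201646+0.067215=2.3059
k=5 load: inc=0.067215, refl=0.067215·0.777778=0.0523; V=2.238683+0.067215+0.052279=2.3582
k=6 src: inc=0.052279, refl=0.052279·0.333333=0.0174; V=2.305898+0.052279+0.017426=2.3756
k=7 load: inc=0.017426, refl=0.017426·0.777778=0.0136; V=2.358177+0.017426+0.013554=2.3892
k=8 src: inc=0.013554, refl=0.013554·0.333333=0.0045; V=2.375603+0.013554+0.004518=2.3937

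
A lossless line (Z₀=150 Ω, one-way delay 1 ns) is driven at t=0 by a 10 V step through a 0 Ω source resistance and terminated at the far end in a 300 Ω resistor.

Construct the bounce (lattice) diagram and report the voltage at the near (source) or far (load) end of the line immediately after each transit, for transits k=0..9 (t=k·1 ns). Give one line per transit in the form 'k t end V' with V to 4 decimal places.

Γ_L=0.333333, Γ_S=-1.000000; launch V₁=10·150/150=10.000000
k=0 src: V=10.0000
k=1 load: inc=10.000000, refl=10.000000·0.333333=3.3333; V=0.000000+10.000000+3.333333=13.3333
k=2 src: inc=3.333333, refl=3.333333·-1.000000=-3.3333; V=10.000000+3.333333+-3.333333=10.0000
k=3 load: inc=-3.333333, refl=-3.333333·0.333333=-1.1111; V=13.333333+-3.333333+-1.111111=8.8889
k=4 src: inc=-1.111111, refl=-1.111111·-1.000000=1.1111; V=10.000000+-1.111111+1.111111=10.0000
k=5 load: inc=1.111111, refl=1.111111·0.333333=0.3704; V=8.888889+1.111111+0.370370=10.3704
k=6 src: inc=0.370370, refl=0.370370·-1.000000=-0.3704; V=10.000000+0.370370+-0.370370=10.0000
k=7 load: inc=-0.370370, refl=-0.370370·0.333333=-0.1235; V=10.370370+-0.370370+-0.123457=9.8765
k=8 src: inc=-0.123457, refl=-0.123457·-1.000000=0.1235; V=10.000000+-0.123457+0.123457=10.0000
k=9 load: inc=0.123457, refl=0.123457·0.333333=0.0412; V=9.876543+0.123457+0.041152=10.0412

0 0 source 10.0000
1 1 load 13.3333
2 2 source 10.0000
3 3 load 8.8889
4 4 source 10.0000
5 5 load 10.3704
6 6 source 10.0000
7 7 load 9.8765
8 8 source 10.0000
9 9 load 10.0412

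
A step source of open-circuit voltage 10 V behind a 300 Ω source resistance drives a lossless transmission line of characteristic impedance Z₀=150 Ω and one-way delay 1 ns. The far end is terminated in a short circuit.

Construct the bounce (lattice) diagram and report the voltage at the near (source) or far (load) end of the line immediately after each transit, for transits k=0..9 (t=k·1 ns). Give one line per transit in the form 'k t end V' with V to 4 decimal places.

0 0 source 3.3333
1 1 load 0.0000
2 2 source -1.1111
3 3 load 0.0000
4 4 source 0.3704
5 5 load 0.0000
6 6 source -0.1235
7 7 load 0.0000
8 8 source 0.0412
9 9 load 0.0000

Γ_L=-1.000000, Γ_S=0.333333; launch V₁=10·150/450=3.333333
k=0 src: V=3.3333
k=1 load: inc=3.333333, refl=3.333333·-1.000000=-3.3333; V=0.000000+3.333333+-3.333333=0.0000
k=2 src: inc=-3.333333, refl=-3.333333·0.333333=-1.1111; V=3.333333+-3.333333+-1.111111=-1.1111
k=3 load: inc=-1.111111, refl=-1.111111·-1.000000=1.1111; V=0.000000+-1.111111+1.111111=0.0000
k=4 src: inc=1.111111, refl=1.111111·0.333333=0.3704; V=-1.111111+1.111111+0.370370=0.3704
k=5 load: inc=0.370370, refl=0.370370·-1.000000=-0.3704; V=0.000000+0.370370+-0.370370=0.0000
k=6 src: inc=-0.370370, refl=-0.370370·0.333333=-0.1235; V=0.370370+-0.370370+-0.123457=-0.1235
k=7 load: inc=-0.123457, refl=-0.123457·-1.000000=0.1235; V=0.000000+-0.123457+0.123457=0.0000
k=8 src: inc=0.123457, refl=0.123457·0.333333=0.0412; V=-0.123457+0.123457+0.041152=0.0412
k=9 load: inc=0.041152, refl=0.041152·-1.000000=-0.0412; V=0.000000+0.041152+-0.041152=0.0000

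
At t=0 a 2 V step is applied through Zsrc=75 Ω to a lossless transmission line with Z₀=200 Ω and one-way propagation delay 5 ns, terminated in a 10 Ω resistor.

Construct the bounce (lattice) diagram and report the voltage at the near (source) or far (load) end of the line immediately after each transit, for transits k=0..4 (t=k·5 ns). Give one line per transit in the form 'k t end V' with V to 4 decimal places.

Γ_L=-0.904762, Γ_S=-0.454545; launch V₁=2·200/275=1.454545
k=0 src: V=1.4545
k=1 load: inc=1.454545, refl=1.454545·-0.904762=-1.3160; V=0.000000+1.454545+-1.316017=0.1385
k=2 src: inc=-1.316017, refl=-1.316017·-0.454545=0.5982; V=1.454545+-1.316017+0.598190=0.7367
k=3 load: inc=0.598190, refl=0.598190·-0.904762=-0.5412; V=0.138528+0.598190+-0.541219=0.1955
k=4 src: inc=-0.541219, refl=-0.541219·-0.454545=0.2460; V=0.736718+-0.541219+0.246009=0.4415

0 0 source 1.4545
1 5 load 0.1385
2 10 source 0.7367
3 15 load 0.1955
4 20 source 0.4415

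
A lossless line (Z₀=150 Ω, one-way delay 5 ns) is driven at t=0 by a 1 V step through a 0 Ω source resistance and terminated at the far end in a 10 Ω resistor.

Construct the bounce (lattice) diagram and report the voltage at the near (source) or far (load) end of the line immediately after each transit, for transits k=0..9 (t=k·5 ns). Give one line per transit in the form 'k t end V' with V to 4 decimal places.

0 0 source 1.0000
1 5 load 0.1250
2 10 source 1.0000
3 15 load 0.2344
4 20 source 1.0000
5 25 load 0.3301
6 30 source 1.0000
7 35 load 0.4138
8 40 source 1.0000
9 45 load 0.4871

Γ_L=-0.875000, Γ_S=-1.000000; launch V₁=1·150/150=1.000000
k=0 src: V=1.0000
k=1 load: inc=1.000000, refl=1.000000·-0.875000=-0.8750; V=0.000000+1.000000+-0.875000=0.1250
k=2 src: inc=-0.875000, refl=-0.875000·-1.000000=0.8750; V=1.000000+-0.875000+0.875000=1.0000
k=3 load: inc=0.875000, refl=0.875000·-0.875000=-0.7656; V=0.125000+0.875000+-0.765625=0.2344
k=4 src: inc=-0.765625, refl=-0.765625·-1.000000=0.7656; V=1.000000+-0.765625+0.765625=1.0000
k=5 load: inc=0.765625, refl=0.765625·-0.875000=-0.6699; V=0.234375+0.765625+-0.669922=0.3301
k=6 src: inc=-0.669922, refl=-0.669922·-1.000000=0.6699; V=1.000000+-0.669922+0.669922=1.0000
k=7 load: inc=0.669922, refl=0.669922·-0.875000=-0.5862; V=0.330078+0.669922+-0.586182=0.4138
k=8 src: inc=-0.586182, refl=-0.586182·-1.000000=0.5862; V=1.000000+-0.586182+0.586182=1.0000
k=9 load: inc=0.586182, refl=0.586182·-0.875000=-0.5129; V=0.413818+0.586182+-0.512909=0.4871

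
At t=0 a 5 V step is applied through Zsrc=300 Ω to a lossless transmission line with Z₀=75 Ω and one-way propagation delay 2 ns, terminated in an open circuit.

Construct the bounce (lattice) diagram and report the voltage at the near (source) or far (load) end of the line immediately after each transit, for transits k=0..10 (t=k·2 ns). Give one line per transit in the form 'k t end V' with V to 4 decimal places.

Γ_L=1.000000, Γ_S=0.600000; launch V₁=5·75/375=1.000000
k=0 src: V=1.0000
k=1 load: inc=1.000000, refl=1.000000·1.000000=1.0000; V=0.000000+1.000000+1.000000=2.0000
k=2 src: inc=1.000000, refl=1.000000·0.600000=0.6000; V=1.000000+1.000000+0.600000=2.6000
k=3 load: inc=0.600000, refl=0.600000·1.000000=0.6000; V=2.000000+0.600000+0.600000=3.2000
k=4 src: inc=0.600000, refl=0.600000·0.600000=0.3600; V=2.600000+0.600000+0.360000=3.5600
k=5 load: inc=0.360000, refl=0.360000·1.000000=0.3600; V=3.200000+0.360000+0.360000=3.9200
k=6 src: inc=0.360000, refl=0.360000·0.600000=0.2160; V=3.560000+0.360000+0.216000=4.1360
k=7 load: inc=0.216000, refl=0.216000·1.000000=0.2160; V=3.920000+0.216000+0.216000=4.3520
k=8 src: inc=0.216000, refl=0.216000·0.600000=0.1296; V=4.136000+0.216000+0.129600=4.4816
k=9 load: inc=0.129600, refl=0.129600·1.000000=0.1296; V=4.352000+0.129600+0.129600=4.6112
k=10 src: inc=0.129600, refl=0.129600·0.600000=0.0778; V=4.481600+0.129600+0.077760=4.6890

0 0 source 1.0000
1 2 load 2.0000
2 4 source 2.6000
3 6 load 3.2000
4 8 source 3.5600
5 10 load 3.9200
6 12 source 4.1360
7 14 load 4.3520
8 16 source 4.4816
9 18 load 4.6112
10 20 source 4.6890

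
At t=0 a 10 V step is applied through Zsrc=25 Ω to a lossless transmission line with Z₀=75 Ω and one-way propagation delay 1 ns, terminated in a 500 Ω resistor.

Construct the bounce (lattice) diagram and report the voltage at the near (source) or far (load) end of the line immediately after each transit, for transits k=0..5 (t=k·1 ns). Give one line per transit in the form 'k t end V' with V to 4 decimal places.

0 0 source 7.5000
1 1 load 13.0435
2 2 source 10.2717
3 3 load 8.2231
4 4 source 9.2474
5 5 load 10.0045

Γ_L=0.739130, Γ_S=-0.500000; launch V₁=10·75/100=7.500000
k=0 src: V=7.5000
k=1 load: inc=7.500000, refl=7.500000·0.739130=5.5435; V=0.000000+7.500000+5.543478=13.0435
k=2 src: inc=5.543478, refl=5.543478·-0.500000=-2.7717; V=7.500000+5.543478+-2.771739=10.2717
k=3 load: inc=-2.771739, refl=-2.771739·0.739130=-2.0487; V=13.043478+-2.771739+-2.048677=8.2231
k=4 src: inc=-2.048677, refl=-2.048677·-0.500000=1.0243; V=10.271739+-2.048677+1.024338=9.2474
k=5 load: inc=1.024338, refl=1.024338·0.739130=0.7571; V=8.223062+1.024338+0.757120=10.0045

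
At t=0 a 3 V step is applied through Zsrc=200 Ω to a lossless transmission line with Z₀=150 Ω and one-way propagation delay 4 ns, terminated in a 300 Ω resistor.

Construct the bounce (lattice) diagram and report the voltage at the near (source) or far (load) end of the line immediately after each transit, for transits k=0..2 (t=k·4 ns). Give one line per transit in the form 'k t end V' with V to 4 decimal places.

0 0 source 1.2857
1 4 load 1.7143
2 8 source 1.7755

Γ_L=0.333333, Γ_S=0.142857; launch V₁=3·150/350=1.285714
k=0 src: V=1.2857
k=1 load: inc=1.285714, refl=1.285714·0.333333=0.4286; V=0.000000+1.285714+0.428571=1.7143
k=2 src: inc=0.428571, refl=0.428571·0.142857=0.0612; V=1.285714+0.428571+0.061224=1.7755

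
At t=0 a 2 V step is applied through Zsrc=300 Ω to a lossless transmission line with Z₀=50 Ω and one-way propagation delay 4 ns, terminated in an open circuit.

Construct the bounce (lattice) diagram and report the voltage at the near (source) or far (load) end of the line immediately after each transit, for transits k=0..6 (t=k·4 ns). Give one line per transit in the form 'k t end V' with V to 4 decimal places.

0 0 source 0.2857
1 4 load 0.5714
2 8 source 0.7755
3 12 load 0.9796
4 16 source 1.1254
5 20 load 1.2711
6 24 source 1.3753

Γ_L=1.000000, Γ_S=0.714286; launch V₁=2·50/350=0.285714
k=0 src: V=0.2857
k=1 load: inc=0.285714, refl=0.285714·1.000000=0.2857; V=0.000000+0.285714+0.285714=0.5714
k=2 src: inc=0.285714, refl=0.285714·0.714286=0.2041; V=0.285714+0.285714+0.204082=0.7755
k=3 load: inc=0.204082, refl=0.204082·1.000000=0.2041; V=0.571429+0.204082+0.204082=0.9796
k=4 src: inc=0.204082, refl=0.204082·0.714286=0.1458; V=0.775510+0.204082+0.145773=1.1254
k=5 load: inc=0.145773, refl=0.145773·1.000000=0.1458; V=0.979592+0.145773+0.145773=1.2711
k=6 src: inc=0.145773, refl=0.145773·0.714286=0.1041; V=1.125364+0.145773+0.104123=1.3753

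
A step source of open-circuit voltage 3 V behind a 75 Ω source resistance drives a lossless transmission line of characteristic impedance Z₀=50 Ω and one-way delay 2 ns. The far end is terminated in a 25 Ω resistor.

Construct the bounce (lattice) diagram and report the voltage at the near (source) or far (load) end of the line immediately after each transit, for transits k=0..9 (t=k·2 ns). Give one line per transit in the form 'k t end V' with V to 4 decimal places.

Γ_L=-0.333333, Γ_S=0.200000; launch V₁=3·50/125=1.200000
k=0 src: V=1.2000
k=1 load: inc=1.200000, refl=1.200000·-0.333333=-0.4000; V=0.000000+1.200000+-0.400000=0.8000
k=2 src: inc=-0.400000, refl=-0.400000·0.200000=-0.0800; V=1.200000+-0.400000+-0.080000=0.7200
k=3 load: inc=-0.080000, refl=-0.080000·-0.333333=0.0267; V=0.800000+-0.080000+0.026667=0.7467
k=4 src: inc=0.026667, refl=0.026667·0.200000=0.0053; V=0.720000+0.026667+0.005333=0.7520
k=5 load: inc=0.005333, refl=0.005333·-0.333333=-0.0018; V=0.746667+0.005333+-0.001778=0.7502
k=6 src: inc=-0.001778, refl=-0.001778·0.200000=-0.0004; V=0.752000+-0.001778+-0.000356=0.7499
k=7 load: inc=-0.000356, refl=-0.000356·-0.333333=0.0001; V=0.750222+-0.000356+0.000119=0.7500
k=8 src: inc=0.000119, refl=0.000119·0.200000=0.0000; V=0.749867+0.000119+0.000024=0.7500
k=9 load: inc=0.000024, refl=0.000024·-0.333333=-0.0000; V=0.749985+0.000024+-0.000008=0.7500

0 0 source 1.2000
1 2 load 0.8000
2 4 source 0.7200
3 6 load 0.7467
4 8 source 0.7520
5 10 load 0.7502
6 12 source 0.7499
7 14 load 0.7500
8 16 source 0.7500
9 18 load 0.7500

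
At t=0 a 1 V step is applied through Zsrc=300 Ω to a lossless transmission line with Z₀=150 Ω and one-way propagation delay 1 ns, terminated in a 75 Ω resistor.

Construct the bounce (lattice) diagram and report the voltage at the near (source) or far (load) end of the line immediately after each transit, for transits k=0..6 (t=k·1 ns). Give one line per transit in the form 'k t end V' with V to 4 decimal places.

Γ_L=-0.333333, Γ_S=0.333333; launch V₁=1·150/450=0.333333
k=0 src: V=0.3333
k=1 load: inc=0.333333, refl=0.333333·-0.333333=-0.1111; V=0.000000+0.333333+-0.111111=0.2222
k=2 src: inc=-0.111111, refl=-0.111111·0.333333=-0.0370; V=0.333333+-0.111111+-0.037037=0.1852
k=3 load: inc=-0.037037, refl=-0.037037·-0.333333=0.0123; V=0.222222+-0.037037+0.012346=0.1975
k=4 src: inc=0.012346, refl=0.012346·0.333333=0.0041; V=0.185185+0.012346+0.004115=0.2016
k=5 load: inc=0.004115, refl=0.004115·-0.333333=-0.0014; V=0.197531+0.004115+-0.001372=0.2003
k=6 src: inc=-0.001372, refl=-0.001372·0.333333=-0.0005; V=0.201646+-0.001372+-0.000457=0.1998

0 0 source 0.3333
1 1 load 0.2222
2 2 source 0.1852
3 3 load 0.1975
4 4 source 0.2016
5 5 load 0.2003
6 6 source 0.1998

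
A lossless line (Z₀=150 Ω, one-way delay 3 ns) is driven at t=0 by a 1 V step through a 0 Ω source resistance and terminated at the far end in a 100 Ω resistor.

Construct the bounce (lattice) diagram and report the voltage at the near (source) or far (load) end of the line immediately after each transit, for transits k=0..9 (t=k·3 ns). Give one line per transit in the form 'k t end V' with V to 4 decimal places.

0 0 source 1.0000
1 3 load 0.8000
2 6 source 1.0000
3 9 load 0.9600
4 12 source 1.0000
5 15 load 0.9920
6 18 source 1.0000
7 21 load 0.9984
8 24 source 1.0000
9 27 load 0.9997

Γ_L=-0.200000, Γ_S=-1.000000; launch V₁=1·150/150=1.000000
k=0 src: V=1.0000
k=1 load: inc=1.000000, refl=1.000000·-0.200000=-0.2000; V=0.000000+1.000000+-0.200000=0.8000
k=2 src: inc=-0.200000, refl=-0.200000·-1.000000=0.2000; V=1.000000+-0.200000+0.200000=1.0000
k=3 load: inc=0.200000, refl=0.200000·-0.200000=-0.0400; V=0.800000+0.200000+-0.040000=0.9600
k=4 src: inc=-0.040000, refl=-0.040000·-1.000000=0.0400; V=1.000000+-0.040000+0.040000=1.0000
k=5 load: inc=0.040000, refl=0.040000·-0.200000=-0.0080; V=0.960000+0.040000+-0.008000=0.9920
k=6 src: inc=-0.008000, refl=-0.008000·-1.000000=0.0080; V=1.000000+-0.008000+0.008000=1.0000
k=7 load: inc=0.008000, refl=0.008000·-0.200000=-0.0016; V=0.992000+0.008000+-0.001600=0.9984
k=8 src: inc=-0.001600, refl=-0.001600·-1.000000=0.0016; V=1.000000+-0.001600+0.001600=1.0000
k=9 load: inc=0.001600, refl=0.001600·-0.200000=-0.0003; V=0.998400+0.001600+-0.000320=0.9997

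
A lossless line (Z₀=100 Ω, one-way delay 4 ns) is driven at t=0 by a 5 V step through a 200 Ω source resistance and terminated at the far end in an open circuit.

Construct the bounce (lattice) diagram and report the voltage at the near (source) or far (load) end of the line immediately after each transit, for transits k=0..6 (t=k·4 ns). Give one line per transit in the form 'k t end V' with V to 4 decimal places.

Γ_L=1.000000, Γ_S=0.333333; launch V₁=5·100/300=1.666667
k=0 src: V=1.6667
k=1 load: inc=1.666667, refl=1.666667·1.000000=1.6667; V=0.000000+1.666667+1.666667=3.3333
k=2 src: inc=1.666667, refl=1.666667·0.333333=0.5556; V=1.666667+1.666667+0.555556=3.8889
k=3 load: inc=0.555556, refl=0.555556·1.000000=0.5556; V=3.333333+0.555556+0.555556=4.4444
k=4 src: inc=0.555556, refl=0.555556·0.333333=0.1852; V=3.888889+0.555556+0.185185=4.6296
k=5 load: inc=0.185185, refl=0.185185·1.000000=0.1852; V=4.444444+0.185185+0.185185=4.8148
k=6 src: inc=0.185185, refl=0.185185·0.333333=0.0617; V=4.629630+0.185185+0.061728=4.8765

0 0 source 1.6667
1 4 load 3.3333
2 8 source 3.8889
3 12 load 4.4444
4 16 source 4.6296
5 20 load 4.8148
6 24 source 4.8765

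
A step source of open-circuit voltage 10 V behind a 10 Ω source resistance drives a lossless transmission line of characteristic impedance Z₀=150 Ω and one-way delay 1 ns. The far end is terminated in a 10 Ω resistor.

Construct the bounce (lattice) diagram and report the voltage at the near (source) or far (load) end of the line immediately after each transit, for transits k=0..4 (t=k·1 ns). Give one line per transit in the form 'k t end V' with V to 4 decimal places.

Γ_L=-0.875000, Γ_S=-0.875000; launch V₁=10·150/160=9.375000
k=0 src: V=9.3750
k=1 load: inc=9.375000, refl=9.375000·-0.875000=-8.2031; V=0.000000+9.375000+-8.203125=1.1719
k=2 src: inc=-8.203125, refl=-8.203125·-0.875000=7.1777; V=9.375000+-8.203125+7.177734=8.3496
k=3 load: inc=7.177734, refl=7.177734·-0.875000=-6.2805; V=1.171875+7.177734+-6.280518=2.0691
k=4 src: inc=-6.280518, refl=-6.280518·-0.875000=5.4955; V=8.349609+-6.280518+5.495453=7.5645

0 0 source 9.3750
1 1 load 1.1719
2 2 source 8.3496
3 3 load 2.0691
4 4 source 7.5645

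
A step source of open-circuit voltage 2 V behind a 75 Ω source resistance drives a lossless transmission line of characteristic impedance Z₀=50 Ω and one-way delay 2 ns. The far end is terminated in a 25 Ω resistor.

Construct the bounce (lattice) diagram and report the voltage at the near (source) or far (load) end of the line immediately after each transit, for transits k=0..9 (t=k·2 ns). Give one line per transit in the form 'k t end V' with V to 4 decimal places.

0 0 source 0.8000
1 2 load 0.5333
2 4 source 0.4800
3 6 load 0.4978
4 8 source 0.5013
5 10 load 0.5001
6 12 source 0.4999
7 14 load 0.5000
8 16 source 0.5000
9 18 load 0.5000

Γ_L=-0.333333, Γ_S=0.200000; launch V₁=2·50/125=0.800000
k=0 src: V=0.8000
k=1 load: inc=0.800000, refl=0.800000·-0.333333=-0.2667; V=0.000000+0.800000+-0.266667=0.5333
k=2 src: inc=-0.266667, refl=-0.266667·0.200000=-0.0533; V=0.800000+-0.266667+-0.053333=0.4800
k=3 load: inc=-0.053333, refl=-0.053333·-0.333333=0.0178; V=0.533333+-0.053333+0.017778=0.4978
k=4 src: inc=0.017778, refl=0.017778·0.200000=0.0036; V=0.480000+0.017778+0.003556=0.5013
k=5 load: inc=0.003556, refl=0.003556·-0.333333=-0.0012; V=0.497778+0.003556+-0.001185=0.5001
k=6 src: inc=-0.001185, refl=-0.001185·0.200000=-0.0002; V=0.501333+-0.001185+-0.000237=0.4999
k=7 load: inc=-0.000237, refl=-0.000237·-0.333333=0.0001; V=0.500148+-0.000237+0.000079=0.5000
k=8 src: inc=0.000079, refl=0.000079·0.200000=0.0000; V=0.499911+0.000079+0.000016=0.5000
k=9 load: inc=0.000016, refl=0.000016·-0.333333=-0.0000; V=0.499990+0.000016+-0.000005=0.5000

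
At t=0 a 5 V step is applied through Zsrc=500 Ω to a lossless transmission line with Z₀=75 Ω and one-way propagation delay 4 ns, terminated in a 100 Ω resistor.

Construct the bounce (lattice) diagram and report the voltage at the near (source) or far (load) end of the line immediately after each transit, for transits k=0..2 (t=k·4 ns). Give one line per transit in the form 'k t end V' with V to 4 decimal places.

Γ_L=0.142857, Γ_S=0.739130; launch V₁=5·75/575=0.652174
k=0 src: V=0.6522
k=1 load: inc=0.652174, refl=0.652174·0.142857=0.0932; V=0.000000+0.652174+0.093168=0.7453
k=2 src: inc=0.093168, refl=0.093168·0.739130=0.0689; V=0.652174+0.093168+0.068863=0.8142

0 0 source 0.6522
1 4 load 0.7453
2 8 source 0.8142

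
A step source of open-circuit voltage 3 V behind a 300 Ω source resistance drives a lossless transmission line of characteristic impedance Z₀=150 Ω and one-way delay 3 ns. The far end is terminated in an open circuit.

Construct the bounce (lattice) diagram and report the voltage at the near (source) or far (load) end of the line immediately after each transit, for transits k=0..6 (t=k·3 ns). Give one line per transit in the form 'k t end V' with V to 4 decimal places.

Γ_L=1.000000, Γ_S=0.333333; launch V₁=3·150/450=1.000000
k=0 src: V=1.0000
k=1 load: inc=1.000000, refl=1.000000·1.000000=1.0000; V=0.000000+1.000000+1.000000=2.0000
k=2 src: inc=1.000000, refl=1.000000·0.333333=0.3333; V=1.000000+1.000000+0.333333=2.3333
k=3 load: inc=0.333333, refl=0.333333·1.000000=0.3333; V=2.000000+0.333333+0.333333=2.6667
k=4 src: inc=0.333333, refl=0.333333·0.333333=0.1111; V=2.333333+0.333333+0.111111=2.7778
k=5 load: inc=0.111111, refl=0.111111·1.000000=0.1111; V=2.666667+0.111111+0.111111=2.8889
k=6 src: inc=0.111111, refl=0.111111·0.333333=0.0370; V=2.777778+0.111111+0.037037=2.9259

0 0 source 1.0000
1 3 load 2.0000
2 6 source 2.3333
3 9 load 2.6667
4 12 source 2.7778
5 15 load 2.8889
6 18 source 2.9259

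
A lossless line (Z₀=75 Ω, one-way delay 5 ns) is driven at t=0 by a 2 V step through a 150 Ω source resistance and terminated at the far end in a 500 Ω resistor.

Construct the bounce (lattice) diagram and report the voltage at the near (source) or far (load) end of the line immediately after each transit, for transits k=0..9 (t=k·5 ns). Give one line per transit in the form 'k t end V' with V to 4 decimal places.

0 0 source 0.6667
1 5 load 1.1594
2 10 source 1.3237
3 15 load 1.4451
4 20 source 1.4855
5 25 load 1.5155
6 30 source 1.5254
7 35 load 1.5328
8 40 source 1.5352
9 45 load 1.5371

Γ_L=0.739130, Γ_S=0.333333; launch V₁=2·75/225=0.666667
k=0 src: V=0.6667
k=1 load: inc=0.666667, refl=0.666667·0.739130=0.4928; V=0.000000+0.666667+0.492754=1.1594
k=2 src: inc=0.492754, refl=0.492754·0.333333=0.1643; V=0.666667+0.492754+0.164251=1.3237
k=3 load: inc=0.164251, refl=0.164251·0.739130=0.1214; V=1.159420+0.164251+0.121403=1.4451
k=4 src: inc=0.121403, refl=0.121403·0.333333=0.0405; V=1.323671+0.121403+0.040468=1.4855
k=5 load: inc=0.040468, refl=0.040468·0.739130=0.0299; V=1.445075+0.040468+0.029911=1.5155
k=6 src: inc=0.029911, refl=0.029911·0.333333=0.0100; V=1.485542+0.029911+0.009970=1.5254
k=7 load: inc=0.009970, refl=0.009970·0.739130=0.0074; V=1.515453+0.009970+0.007369=1.5328
k=8 src: inc=0.007369, refl=0.007369·0.333333=0.0025; V=1.525423+0.007369+0.002456=1.5352
k=9 load: inc=0.002456, refl=0.002456·0.739130=0.0018; V=1.532793+0.002456+0.001816=1.5371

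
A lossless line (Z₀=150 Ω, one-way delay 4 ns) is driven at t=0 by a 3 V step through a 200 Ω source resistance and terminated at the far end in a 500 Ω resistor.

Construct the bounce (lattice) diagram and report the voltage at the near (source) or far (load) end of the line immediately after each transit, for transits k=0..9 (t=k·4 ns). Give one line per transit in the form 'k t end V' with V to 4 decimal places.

0 0 source 1.2857
1 4 load 1.9780
2 8 source 2.0769
3 12 load 2.1302
4 16 source 2.1378
5 20 load 2.1419
6 24 source 2.1425
7 28 load 2.1428
8 32 source 2.1428
9 36 load 2.1429

Γ_L=0.538462, Γ_S=0.142857; launch V₁=3·150/350=1.285714
k=0 src: V=1.2857
k=1 load: inc=1.285714, refl=1.285714·0.538462=0.6923; V=0.000000+1.285714+0.692308=1.9780
k=2 src: inc=0.692308, refl=0.692308·0.142857=0.0989; V=1.285714+0.692308+0.098901=2.0769
k=3 load: inc=0.098901, refl=0.098901·0.538462=0.0533; V=1.978022+0.098901+0.053254=2.1302
k=4 src: inc=0.053254, refl=0.053254·0.142857=0.0076; V=2.076923+0.053254+0.007608=2.1378
k=5 load: inc=0.007608, refl=0.007608·0.538462=0.0041; V=2.130178+0.007608+0.004096=2.1419
k=6 src: inc=0.004096, refl=0.004096·0.142857=0.0006; V=2.137785+0.004096+0.000585=2.1425
k=7 load: inc=0.000585, refl=0.000585·0.538462=0.0003; V=2.141882+0.000585+0.000315=2.1428
k=8 src: inc=0.000315, refl=0.000315·0.142857=0.0000; V=2.142467+0.000315+0.000045=2.1428
k=9 load: inc=0.000045, refl=0.000045·0.538462=0.0000; V=2.142782+0.000045+0.000024=2.1429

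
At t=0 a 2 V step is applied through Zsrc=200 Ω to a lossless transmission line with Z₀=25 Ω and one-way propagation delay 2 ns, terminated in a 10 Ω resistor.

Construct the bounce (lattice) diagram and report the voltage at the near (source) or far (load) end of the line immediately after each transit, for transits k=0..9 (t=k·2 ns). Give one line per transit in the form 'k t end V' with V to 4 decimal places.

Γ_L=-0.428571, Γ_S=0.777778; launch V₁=2·25/225=0.222222
k=0 src: V=0.2222
k=1 load: inc=0.222222, refl=0.222222·-0.428571=-0.0952; V=0.000000+0.222222+-0.095238=0.1270
k=2 src: inc=-0.095238, refl=-0.095238·0.777778=-0.0741; V=0.222222+-0.095238+-0.074074=0.0529
k=3 load: inc=-0.074074, refl=-0.074074·-0.428571=0.0317; V=0.126984+-0.074074+0.031746=0.0847
k=4 src: inc=0.031746, refl=0.031746·0.777778=0.0247; V=0.052910+0.031746+0.024691=0.1093
k=5 load: inc=0.024691, refl=0.024691·-0.428571=-0.0106; V=0.084656+0.024691+-0.010582=0.0988
k=6 src: inc=-0.010582, refl=-0.010582·0.777778=-0.0082; V=0.109347+-0.010582+-0.008230=0.0905
k=7 load: inc=-0.008230, refl=-0.008230·-0.428571=0.0035; V=0.098765+-0.008230+0.003527=0.0941
k=8 src: inc=0.003527, refl=0.003527·0.777778=0.0027; V=0.090535+0.003527+0.002743=0.0968
k=9 load: inc=0.002743, refl=0.002743·-0.428571=-0.0012; V=0.094062+0.002743+-0.001176=0.0956

0 0 source 0.2222
1 2 load 0.1270
2 4 source 0.0529
3 6 load 0.0847
4 8 source 0.1093
5 10 load 0.0988
6 12 source 0.0905
7 14 load 0.0941
8 16 source 0.0968
9 18 load 0.0956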